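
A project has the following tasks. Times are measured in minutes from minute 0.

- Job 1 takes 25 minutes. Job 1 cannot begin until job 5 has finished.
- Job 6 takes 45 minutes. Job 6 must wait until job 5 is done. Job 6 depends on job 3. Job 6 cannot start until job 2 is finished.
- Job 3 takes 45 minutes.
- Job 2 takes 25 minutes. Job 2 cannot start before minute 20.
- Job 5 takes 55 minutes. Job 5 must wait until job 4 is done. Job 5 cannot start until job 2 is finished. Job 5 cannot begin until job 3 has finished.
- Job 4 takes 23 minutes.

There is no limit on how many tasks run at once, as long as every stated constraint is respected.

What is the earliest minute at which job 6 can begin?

Nothing blocks job 4, so it runs from minute 0 to minute 23.
Nothing blocks job 3, so it runs from minute 0 to minute 45.
After its own release at minute 20, job 2 can start at minute 20 and finishes at minute 45.
Job 5 needs all of job 4 (finishes minute 23); job 2 (finishes minute 45); job 3 (finishes minute 45). That puts its earliest start at minute 45; it finishes at 45 + 55 = minute 100.
Job 6 waits on job 5 (finishes minute 100); job 3 (finishes minute 45); job 2 (finishes minute 45). The latest of these is minute 100, which is the earliest job 6 can start.

100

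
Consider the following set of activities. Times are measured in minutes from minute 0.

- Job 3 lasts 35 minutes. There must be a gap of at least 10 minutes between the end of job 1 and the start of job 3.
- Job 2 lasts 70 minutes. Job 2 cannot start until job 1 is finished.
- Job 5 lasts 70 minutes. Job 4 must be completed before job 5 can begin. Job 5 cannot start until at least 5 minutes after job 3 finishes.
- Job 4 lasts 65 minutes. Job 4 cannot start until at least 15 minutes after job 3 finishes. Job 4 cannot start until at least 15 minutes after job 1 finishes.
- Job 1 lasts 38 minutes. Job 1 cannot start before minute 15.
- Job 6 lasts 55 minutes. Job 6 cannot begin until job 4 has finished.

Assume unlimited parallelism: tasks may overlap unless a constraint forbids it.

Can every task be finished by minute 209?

No

After its own release at minute 15, job 1 can start at minute 15 and finishes at minute 53.
Job 3 cannot begin until job 1 (finishes minute 53, plus 10-minute gap → minute 63). It runs from minute 63 to 63 + 35 = minute 98.
For job 4: job 3 (finishes minute 98, plus 15-minute gap → minute 113); job 1 (finishes minute 53, plus 15-minute gap → minute 68). Taking the maximum gives a start of minute 113, and it finishes at 113 + 65 = minute 178.
Job 6 cannot begin until job 4 (finishes minute 178). It runs from minute 178 to 178 + 55 = minute 233.
Job 5 needs all of job 4 (finishes minute 178); job 3 (finishes minute 98, plus 5-minute gap → minute 103). That puts its earliest start at minute 178; it finishes at 178 + 70 = minute 248.
After job 1 (finishes minute 53), job 2 can start at minute 53 and finishes at minute 123.
The earliest everything can be done is minute 248, which is after the deadline of 209, so it is not possible.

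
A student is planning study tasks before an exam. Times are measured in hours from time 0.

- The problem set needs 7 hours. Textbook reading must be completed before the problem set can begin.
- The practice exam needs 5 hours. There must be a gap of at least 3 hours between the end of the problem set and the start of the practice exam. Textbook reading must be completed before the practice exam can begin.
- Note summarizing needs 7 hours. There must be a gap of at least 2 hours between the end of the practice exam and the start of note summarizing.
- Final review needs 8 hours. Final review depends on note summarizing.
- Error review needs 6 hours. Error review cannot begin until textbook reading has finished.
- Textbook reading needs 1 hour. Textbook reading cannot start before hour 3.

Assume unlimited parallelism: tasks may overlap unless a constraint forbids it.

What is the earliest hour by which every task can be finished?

36

Textbook reading waits on its own release at hour 3, so it starts at hour 3 and finishes at 3 + 1 = hour 4.
Error review waits on textbook reading (finishes hour 4), so it starts at hour 4 and finishes at 4 + 6 = hour 10.
The problem set cannot begin until textbook reading (finishes hour 4). It runs from hour 4 to 4 + 7 = hour 11.
The practice exam has to wait for the problem set (finishes hour 11, plus 3-hour gap → hour 14); textbook reading (finishes hour 4). The latest of these is hour 14, so the practice exam runs hour 14 to 14 + 5 = hour 19.
Note summarizing cannot begin until the practice exam (finishes hour 19, plus 2-hour gap → hour 21). It runs from hour 21 to 21 + 7 = hour 28.
Final review cannot begin until note summarizing (finishes hour 28). It runs from hour 28 to 28 + 8 = hour 36.
All tasks are finished once the last one completes. Finish times: Textbook reading at 4, The problem set at 11, The practice exam at 19, Error review at 10, Note summarizing at 28, Final review at 36. The latest is hour 36.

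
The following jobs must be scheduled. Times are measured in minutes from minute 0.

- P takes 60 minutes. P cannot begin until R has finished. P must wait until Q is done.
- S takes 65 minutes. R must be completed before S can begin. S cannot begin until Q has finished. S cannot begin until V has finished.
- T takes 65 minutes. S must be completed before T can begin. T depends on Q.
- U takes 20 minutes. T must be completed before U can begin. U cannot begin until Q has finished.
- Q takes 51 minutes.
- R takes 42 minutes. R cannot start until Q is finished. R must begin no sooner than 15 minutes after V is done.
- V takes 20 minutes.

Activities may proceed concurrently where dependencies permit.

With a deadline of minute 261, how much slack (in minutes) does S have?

18

V has no prerequisites, so it starts at minute 0 and finishes at minute 20.
Nothing blocks Q, so it runs from minute 0 to minute 51.
For R: Q (finishes minute 51); V (finishes minute 20, plus 15-minute gap → minute 35). Taking the maximum gives a start of minute 51, and it finishes at 51 + 42 = minute 93.
S cannot start until R (finishes minute 93); Q (finishes minute 51); V (finishes minute 20). The controlling bound is minute 93, so S finishes at 93 + 65 = minute 158.

Working backward from the deadline:
Nothing follows U; the deadline of minute 261 is its only limit. It must start by 261 − 20 = minute 241.
T must finish before U (must start by minute 241). With a 65-minute duration, T must start by 241 − 65 = minute 176.
S feeds into T (must start by minute 176); so S must finish by minute 176 and therefore start by minute 111.
So S can start as early as minute 93 and as late as minute 111, giving 111 − 93 = 18 minutes of slack.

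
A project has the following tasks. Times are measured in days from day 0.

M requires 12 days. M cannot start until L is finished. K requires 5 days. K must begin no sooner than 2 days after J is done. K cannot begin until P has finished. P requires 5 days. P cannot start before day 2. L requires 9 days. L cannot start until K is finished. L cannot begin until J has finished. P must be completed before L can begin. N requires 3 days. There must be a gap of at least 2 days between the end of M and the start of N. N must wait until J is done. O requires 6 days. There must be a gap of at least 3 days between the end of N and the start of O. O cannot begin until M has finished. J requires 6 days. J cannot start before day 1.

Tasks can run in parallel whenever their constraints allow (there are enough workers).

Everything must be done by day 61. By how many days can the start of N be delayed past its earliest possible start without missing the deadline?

12

After its own release at day 2, P can start at day 2 and finishes at day 7.
J waits on its own release at day 1, so it starts at day 1 and finishes at 1 + 6 = day 7.
K needs all of J (finishes day 7, plus 2-day gap → day 9); P (finishes day 7). That puts its earliest start at day 9; it finishes at 9 + 5 = day 14.
L has to wait for K (finishes day 14); J (finishes day 7); P (finishes day 7). The latest of these is day 14, so L runs day 14 to 14 + 9 = day 23.
M waits on L (finishes day 23), so it starts at day 23 and finishes at 23 + 12 = day 35.
N needs all of M (finishes day 35, plus 2-day gap → day 37); J (finishes day 7). That puts its earliest start at day 37; it finishes at 37 + 3 = day 40.

Working backward from the deadline:
To finish by day 61, O (duration 6) must start no later than day 55.
N feeds into O (must start by day 55, minus 3-day gap → day 52); so N must finish by day 52 and therefore start by day 49.
So N can start as early as day 37 and as late as day 49, giving 49 − 37 = 12 days of slack.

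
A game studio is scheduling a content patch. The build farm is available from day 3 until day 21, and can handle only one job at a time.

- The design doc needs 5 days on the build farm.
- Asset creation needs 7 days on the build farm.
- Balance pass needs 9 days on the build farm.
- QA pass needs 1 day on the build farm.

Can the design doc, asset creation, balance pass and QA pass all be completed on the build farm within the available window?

No

The build farm window is 21 − 3 = 18 days.
Running back to back, the jobs need 5 + 7 + 9 + 1 = 22 days on the build farm.
Since 22 > 18, they cannot all fit.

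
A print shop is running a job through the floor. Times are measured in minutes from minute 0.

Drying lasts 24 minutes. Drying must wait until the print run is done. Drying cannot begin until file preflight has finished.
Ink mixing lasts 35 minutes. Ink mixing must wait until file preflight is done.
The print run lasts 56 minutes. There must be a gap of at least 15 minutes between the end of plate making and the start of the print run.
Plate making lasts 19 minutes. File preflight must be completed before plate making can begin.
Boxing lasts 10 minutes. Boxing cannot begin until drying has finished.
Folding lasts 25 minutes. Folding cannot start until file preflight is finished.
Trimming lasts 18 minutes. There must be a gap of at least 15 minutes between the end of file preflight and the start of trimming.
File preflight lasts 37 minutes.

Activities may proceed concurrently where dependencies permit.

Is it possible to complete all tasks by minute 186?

Yes

Nothing blocks file preflight, so it runs from minute 0 to minute 37.
After file preflight (finishes minute 37), folding can start at minute 37 and finishes at minute 62.
Trimming waits on file preflight (finishes minute 37, plus 15-minute gap → minute 52), so it starts at minute 52 and finishes at 52 + 18 = minute 70.
After file preflight (finishes minute 37), ink mixing can start at minute 37 and finishes at minute 72.
Plate making waits on file preflight (finishes minute 37), so it starts at minute 37 and finishes at 37 + 19 = minute 56.
The print run waits on plate making (finishes minute 56, plus 15-minute gap → minute 71), so it starts at minute 71 and finishes at 71 + 56 = minute 127.
Drying cannot start until the print run (finishes minute 127); file preflight (finishes minute 37). The controlling bound is minute 127, so drying finishes at 127 + 24 = minute 151.
After drying (finishes minute 151), boxing can start at minute 151 and finishes at minute 161.
Every task is finished by minute 161, which is no later than the deadline of 186, so the schedule is feasible.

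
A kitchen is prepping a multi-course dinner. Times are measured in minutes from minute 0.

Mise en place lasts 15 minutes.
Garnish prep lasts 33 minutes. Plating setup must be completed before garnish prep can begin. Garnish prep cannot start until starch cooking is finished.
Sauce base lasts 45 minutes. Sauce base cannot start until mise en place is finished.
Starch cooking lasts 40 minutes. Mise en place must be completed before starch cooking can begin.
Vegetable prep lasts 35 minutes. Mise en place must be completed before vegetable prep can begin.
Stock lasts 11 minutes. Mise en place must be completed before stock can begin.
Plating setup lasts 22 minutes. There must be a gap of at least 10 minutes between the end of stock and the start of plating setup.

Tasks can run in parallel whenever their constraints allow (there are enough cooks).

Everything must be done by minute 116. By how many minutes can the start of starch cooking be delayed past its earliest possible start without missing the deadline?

28

Mise en place has no prerequisites, so it starts at minute 0 and finishes at minute 15.
Starch cooking cannot begin until mise en place (finishes minute 15). It runs from minute 15 to 15 + 40 = minute 55.

Working backward from the deadline:
To finish by minute 116, garnish prep (duration 33) must start no later than minute 83.
Starch cooking has to be done before garnish prep (must start by minute 83). That means finishing by minute 83, i.e. starting by 83 − 40 = minute 43.
So starch cooking can start as early as minute 15 and as late as minute 43, giving 43 − 15 = 28 minutes of slack.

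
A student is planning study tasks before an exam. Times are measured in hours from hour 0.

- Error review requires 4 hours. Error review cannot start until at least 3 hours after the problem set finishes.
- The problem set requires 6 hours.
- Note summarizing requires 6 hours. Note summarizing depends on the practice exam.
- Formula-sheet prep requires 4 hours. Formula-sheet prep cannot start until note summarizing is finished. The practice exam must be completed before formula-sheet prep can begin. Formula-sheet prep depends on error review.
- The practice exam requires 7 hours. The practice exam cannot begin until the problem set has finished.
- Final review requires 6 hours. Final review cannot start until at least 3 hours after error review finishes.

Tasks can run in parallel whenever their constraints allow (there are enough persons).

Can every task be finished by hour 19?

No

The problem set has no prerequisites, so it starts at hour 0 and finishes at hour 6.
Error review cannot begin until the problem set (finishes hour 6, plus 3-hour gap → hour 9). It runs from hour 9 to 9 + 4 = hour 13.
Final review waits on error review (finishes hour 13, plus 3-hour gap → hour 16), so it starts at hour 16 and finishes at 16 + 6 = hour 22.
The practice exam waits on the problem set (finishes hour 6), so it starts at hour 6 and finishes at 6 + 7 = hour 13.
Note summarizing waits on the practice exam (finishes hour 13), so it starts at hour 13 and finishes at 13 + 6 = hour 19.
Formula-sheet prep has to wait for note summarizing (finishes hour 19); the practice exam (finishes hour 13); error review (finishes hour 13). The latest of these is hour 19, so formula-sheet prep runs hour 19 to 19 + 4 = hour 23.
The earliest everything can be done is hour 23, which is after the deadline of 19, so it is not possible.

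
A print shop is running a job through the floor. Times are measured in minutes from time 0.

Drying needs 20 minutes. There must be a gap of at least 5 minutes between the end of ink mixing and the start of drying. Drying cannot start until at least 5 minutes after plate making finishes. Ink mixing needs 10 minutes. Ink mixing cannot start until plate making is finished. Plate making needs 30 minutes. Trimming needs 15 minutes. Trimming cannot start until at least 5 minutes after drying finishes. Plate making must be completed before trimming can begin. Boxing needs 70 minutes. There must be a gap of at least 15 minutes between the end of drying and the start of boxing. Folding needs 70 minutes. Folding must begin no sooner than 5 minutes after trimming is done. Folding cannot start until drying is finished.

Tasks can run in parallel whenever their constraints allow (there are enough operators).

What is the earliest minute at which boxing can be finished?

150

Nothing blocks plate making, so it runs from minute 0 to minute 30.
Ink mixing waits on plate making (finishes minute 30), so it starts at minute 30 and finishes at 30 + 10 = minute 40.
Drying needs all of ink mixing (finishes minute 40, plus 5-minute gap → minute 45); plate making (finishes minute 30, plus 5-minute gap → minute 35). That puts its earliest start at minute 45; it finishes at 45 + 20 = minute 65.
Boxing cannot begin until drying (finishes minute 65, plus 15-minute gap → minute 80). It runs from minute 80 to 80 + 70 = minute 150.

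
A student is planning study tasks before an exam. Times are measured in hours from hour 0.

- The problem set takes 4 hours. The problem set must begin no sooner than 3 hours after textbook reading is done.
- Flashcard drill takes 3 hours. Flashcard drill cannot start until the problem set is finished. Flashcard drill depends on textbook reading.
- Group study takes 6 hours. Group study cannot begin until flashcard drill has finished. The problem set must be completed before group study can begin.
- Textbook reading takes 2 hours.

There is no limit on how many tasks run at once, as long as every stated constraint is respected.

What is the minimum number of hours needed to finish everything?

Textbook reading has no prerequisites, so it starts at hour 0 and finishes at hour 2.
The problem set waits on textbook reading (finishes hour 2, plus 3-hour gap → hour 5), so it starts at hour 5 and finishes at 5 + 4 = hour 9.
Flashcard drill has to wait for the problem set (finishes hour 9); textbook reading (finishes hour 2). The latest of these is hour 9, so flashcard drill runs hour 9 to 9 + 3 = hour 12.
Group study has to wait for flashcard drill (finishes hour 12); the problem set (finishes hour 9). The latest of these is hour 12, so group study runs hour 12 to 12 + 6 = hour 18.
All tasks are finished once the last one completes. Finish times: Textbook reading at 2, The problem set at 9, Flashcard drill at 12, Group study at 18. The latest is hour 18.

18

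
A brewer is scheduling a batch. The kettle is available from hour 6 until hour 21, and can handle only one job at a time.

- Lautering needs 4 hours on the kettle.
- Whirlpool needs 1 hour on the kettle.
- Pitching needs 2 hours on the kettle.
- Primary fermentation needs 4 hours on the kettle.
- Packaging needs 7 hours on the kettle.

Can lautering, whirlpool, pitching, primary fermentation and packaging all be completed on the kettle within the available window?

The kettle window is 21 − 6 = 15 hours.
Running back to back, the jobs need 4 + 1 + 2 + 4 + 7 = 18 hours on the kettle.
Since 18 > 15, they cannot all fit.

No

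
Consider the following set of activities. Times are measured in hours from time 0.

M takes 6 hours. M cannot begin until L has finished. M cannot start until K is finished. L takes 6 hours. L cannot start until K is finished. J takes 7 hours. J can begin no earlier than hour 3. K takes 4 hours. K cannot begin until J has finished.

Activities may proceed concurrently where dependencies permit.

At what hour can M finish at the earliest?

J cannot begin until its own release at hour 3. It runs from hour 3 to 3 + 7 = hour 10.
After J (finishes hour 10), K can start at hour 10 and finishes at hour 14.
After K (finishes hour 14), L can start at hour 14 and finishes at hour 20.
M cannot start until L (finishes hour 20); K (finishes hour 14). The controlling bound is hour 20, so M finishes at 20 + 6 = hour 26.

26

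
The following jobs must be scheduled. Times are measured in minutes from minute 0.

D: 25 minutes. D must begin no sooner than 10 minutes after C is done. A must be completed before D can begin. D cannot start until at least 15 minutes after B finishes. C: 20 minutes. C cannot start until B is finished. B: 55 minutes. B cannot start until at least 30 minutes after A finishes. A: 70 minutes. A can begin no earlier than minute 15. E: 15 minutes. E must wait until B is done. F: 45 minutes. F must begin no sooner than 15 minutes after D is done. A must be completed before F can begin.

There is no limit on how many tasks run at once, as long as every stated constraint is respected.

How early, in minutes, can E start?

170

After its own release at minute 15, A can start at minute 15 and finishes at minute 85.
B cannot begin until A (finishes minute 85, plus 30-minute gap → minute 115). It runs from minute 115 to 115 + 55 = minute 170.
E waits on B (finishes minute 170), so the earliest it can start is minute 170.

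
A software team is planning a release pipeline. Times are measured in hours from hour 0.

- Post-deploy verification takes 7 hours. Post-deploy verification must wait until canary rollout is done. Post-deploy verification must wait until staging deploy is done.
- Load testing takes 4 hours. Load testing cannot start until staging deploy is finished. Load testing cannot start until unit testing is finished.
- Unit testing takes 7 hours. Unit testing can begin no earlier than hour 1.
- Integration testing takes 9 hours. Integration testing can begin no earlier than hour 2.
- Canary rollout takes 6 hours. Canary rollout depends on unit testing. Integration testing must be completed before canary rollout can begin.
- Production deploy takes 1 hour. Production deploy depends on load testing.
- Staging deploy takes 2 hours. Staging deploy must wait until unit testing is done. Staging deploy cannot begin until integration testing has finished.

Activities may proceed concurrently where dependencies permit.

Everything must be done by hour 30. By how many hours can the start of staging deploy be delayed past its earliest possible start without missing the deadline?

Integration testing cannot begin until its own release at hour 2. It runs from hour 2 to 2 + 9 = hour 11.
Unit testing waits on its own release at hour 1, so it starts at hour 1 and finishes at 1 + 7 = hour 8.
Staging deploy needs all of unit testing (finishes hour 8); integration testing (finishes hour 11). That puts its earliest start at hour 11; it finishes at 11 + 2 = hour 13.

Working backward from the deadline:
Nothing follows production deploy; the deadline of hour 30 is its only limit. It must start by 30 − 1 = hour 29.
Load testing has to be done before production deploy (must start by hour 29). That means finishing by hour 29, i.e. starting by 29 − 4 = hour 25.
Post-deploy verification has no dependents, so it just needs to finish by hour 30. Starting by 30 − 7 = hour 23 achieves that.
Staging deploy feeds load testing (must start by hour 25); post-deploy verification (must start by hour 23). Taking the minimum, staging deploy must finish by hour 23 and start by 23 − 2 = hour 21.
So staging deploy can start as early as hour 11 and as late as hour 21, giving 21 − 11 = 10 hours of slack.

10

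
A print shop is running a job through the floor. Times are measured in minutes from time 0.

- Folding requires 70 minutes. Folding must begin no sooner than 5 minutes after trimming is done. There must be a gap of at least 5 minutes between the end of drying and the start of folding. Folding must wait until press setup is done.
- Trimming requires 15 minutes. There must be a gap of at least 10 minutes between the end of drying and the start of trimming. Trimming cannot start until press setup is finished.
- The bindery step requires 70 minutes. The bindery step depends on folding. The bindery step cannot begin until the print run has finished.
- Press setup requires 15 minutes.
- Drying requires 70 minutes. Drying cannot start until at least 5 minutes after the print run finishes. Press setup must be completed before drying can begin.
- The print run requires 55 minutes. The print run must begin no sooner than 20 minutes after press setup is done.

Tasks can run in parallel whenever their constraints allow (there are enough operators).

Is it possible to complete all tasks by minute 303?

Press setup can start immediately at minute 0; it finishes at minute 15.
After press setup (finishes minute 15, plus 20-minute gap → minute 35), the print run can start at minute 35 and finishes at minute 90.
Drying has to wait for the print run (finishes minute 90, plus 5-minute gap → minute 95); press setup (finishes minute 15). The latest of these is minute 95, so drying runs minute 95 to 95 + 70 = minute 165.
For trimming: drying (finishes minute 165, plus 10-minute gap → minute 175); press setup (finishes minute 15). Taking the maximum gives a start of minute 175, and it finishes at 175 + 15 = minute 190.
Folding needs all of trimming (finishes minute 190, plus 5-minute gap → minute 195); drying (finishes minute 165, plus 5-minute gap → minute 170); press setup (finishes minute 15). That puts its earliest start at minute 195; it finishes at 195 + 70 = minute 265.
The bindery step has to wait for folding (finishes minute 265); the print run (finishes minute 90). The latest of these is minute 265, so the bindery step runs minute 265 to 265 + 70 = minute 335.
The earliest everything can be done is minute 335, which is after the deadline of 303, so it is not possible.

No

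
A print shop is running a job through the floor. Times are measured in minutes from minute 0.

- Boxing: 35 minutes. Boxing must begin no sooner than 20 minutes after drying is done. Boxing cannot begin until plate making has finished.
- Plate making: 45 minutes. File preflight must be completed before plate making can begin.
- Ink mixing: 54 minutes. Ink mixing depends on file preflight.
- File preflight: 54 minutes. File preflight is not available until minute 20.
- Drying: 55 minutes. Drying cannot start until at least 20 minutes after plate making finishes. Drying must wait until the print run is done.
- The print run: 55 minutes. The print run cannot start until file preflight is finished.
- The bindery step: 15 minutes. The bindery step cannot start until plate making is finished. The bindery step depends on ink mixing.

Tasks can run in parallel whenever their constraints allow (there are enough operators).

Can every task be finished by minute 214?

File preflight waits on its own release at minute 20, so it starts at minute 20 and finishes at 20 + 54 = minute 74.
The print run cannot begin until file preflight (finishes minute 74). It runs from minute 74 to 74 + 55 = minute 129.
Ink mixing cannot begin until file preflight (finishes minute 74). It runs from minute 74 to 74 + 54 = minute 128.
Plate making waits on file preflight (finishes minute 74), so it starts at minute 74 and finishes at 74 + 45 = minute 119.
For the bindery step: plate making (finishes minute 119); ink mixing (finishes minute 128). Taking the maximum gives a start of minute 128, and it finishes at 128 + 15 = minute 143.
Drying cannot start until plate making (finishes minute 119, plus 20-minute gap → minute 139); the print run (finishes minute 129). The controlling bound is minute 139, so drying finishes at 139 + 55 = minute 194.
Boxing has to wait for drying (finishes minute 194, plus 20-minute gap → minute 214); plate making (finishes minute 119). The latest of these is minute 214, so boxing runs minute 214 to 214 + 35 = minute 249.
The earliest everything can be done is minute 249, which is after the deadline of 214, so it is not possible.

No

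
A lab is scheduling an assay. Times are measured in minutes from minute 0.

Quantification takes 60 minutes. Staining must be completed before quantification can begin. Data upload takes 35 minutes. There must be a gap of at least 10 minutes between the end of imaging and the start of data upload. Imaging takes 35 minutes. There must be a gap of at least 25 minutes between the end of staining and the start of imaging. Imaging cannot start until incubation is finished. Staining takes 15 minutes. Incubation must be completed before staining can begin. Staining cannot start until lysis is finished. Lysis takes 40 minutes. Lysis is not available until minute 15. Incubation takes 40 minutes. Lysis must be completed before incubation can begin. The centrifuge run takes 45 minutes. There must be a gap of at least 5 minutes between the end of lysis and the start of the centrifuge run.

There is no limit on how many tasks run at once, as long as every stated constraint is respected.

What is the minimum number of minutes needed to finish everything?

Lysis waits on its own release at minute 15, so it starts at minute 15 and finishes at 15 + 40 = minute 55.
The centrifuge run waits on lysis (finishes minute 55, plus 5-minute gap → minute 60), so it starts at minute 60 and finishes at 60 + 45 = minute 105.
Incubation cannot begin until lysis (finishes minute 55). It runs from minute 55 to 55 + 40 = minute 95.
Staining has to wait for incubation (finishes minute 95); lysis (finishes minute 55). The latest of these is minute 95, so staining runs minute 95 to 95 + 15 = minute 110.
Quantification cannot begin until staining (finishes minute 110). It runs from minute 110 to 110 + 60 = minute 170.
Imaging needs all of staining (finishes minute 110, plus 25-minute gap → minute 135); incubation (finishes minute 95). That puts its earliest start at minute 135; it finishes at 135 + 35 = minute 170.
Data upload cannot begin until imaging (finishes minute 170, plus 10-minute gap → minute 180). It runs from minute 180 to 180 + 35 = minute 215.
All tasks are finished once the last one completes. Finish times: Lysis at 55, Incubation at 95, The centrifuge run at 105, Staining at 110, Imaging at 170, Quantification at 170, Data upload at 215. The latest is minute 215.

215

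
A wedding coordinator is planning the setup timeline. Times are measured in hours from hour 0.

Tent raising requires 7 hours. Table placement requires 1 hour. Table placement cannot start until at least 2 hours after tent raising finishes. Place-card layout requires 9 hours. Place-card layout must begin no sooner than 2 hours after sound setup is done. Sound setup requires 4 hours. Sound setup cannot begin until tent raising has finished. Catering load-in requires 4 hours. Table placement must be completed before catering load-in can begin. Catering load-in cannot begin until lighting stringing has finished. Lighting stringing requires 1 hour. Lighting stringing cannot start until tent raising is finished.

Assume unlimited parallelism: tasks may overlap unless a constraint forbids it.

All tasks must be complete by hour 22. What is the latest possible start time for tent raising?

Nothing follows catering load-in; the deadline of hour 22 is its only limit. It must start by 22 − 4 = hour 18.
Table placement must finish before catering load-in (must start by hour 18). With a 1-hour duration, table placement must start by 18 − 1 = hour 17.
Lighting stringing has to be done before catering load-in (must start by hour 18). That means finishing by hour 18, i.e. starting by 18 − 1 = hour 17.
Place-card layout has no dependents, so it just needs to finish by hour 22. Starting by 22 − 9 = hour 13 achieves that.
Since place-card layout (must start by hour 13, minus 2-hour gap → hour 11) depends on it, sound setup must finish by hour 11. Backing off its 4-hour duration gives a latest start of hour 7.
Tent raising has several dependents: table placement (must start by hour 17, minus 2-hour gap → hour 15); lighting stringing (must start by hour 17); sound setup (must start by hour 7). The earliest of those limits is hour 7, so tent raising must start by 7 − 7 = hour 0.

0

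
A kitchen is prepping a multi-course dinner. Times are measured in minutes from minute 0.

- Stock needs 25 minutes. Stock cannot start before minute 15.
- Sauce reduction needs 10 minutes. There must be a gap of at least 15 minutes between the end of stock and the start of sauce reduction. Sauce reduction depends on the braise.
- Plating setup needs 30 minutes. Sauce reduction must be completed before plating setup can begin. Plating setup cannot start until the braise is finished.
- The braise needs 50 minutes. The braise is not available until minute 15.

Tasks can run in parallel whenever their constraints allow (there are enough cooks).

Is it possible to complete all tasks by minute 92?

After its own release at minute 15, the braise can start at minute 15 and finishes at minute 65.
Stock cannot begin until its own release at minute 15. It runs from minute 15 to 15 + 25 = minute 40.
For sauce reduction: stock (finishes minute 40, plus 15-minute gap → minute 55); the braise (finishes minute 65). Taking the maximum gives a start of minute 65, and it finishes at 65 + 10 = minute 75.
Plating setup cannot start until sauce reduction (finishes minute 75); the braise (finishes minute 65). The controlling bound is minute 75, so plating setup finishes at 75 + 30 = minute 105.
The earliest everything can be done is minute 105, which is after the deadline of 92, so it is not possible.

No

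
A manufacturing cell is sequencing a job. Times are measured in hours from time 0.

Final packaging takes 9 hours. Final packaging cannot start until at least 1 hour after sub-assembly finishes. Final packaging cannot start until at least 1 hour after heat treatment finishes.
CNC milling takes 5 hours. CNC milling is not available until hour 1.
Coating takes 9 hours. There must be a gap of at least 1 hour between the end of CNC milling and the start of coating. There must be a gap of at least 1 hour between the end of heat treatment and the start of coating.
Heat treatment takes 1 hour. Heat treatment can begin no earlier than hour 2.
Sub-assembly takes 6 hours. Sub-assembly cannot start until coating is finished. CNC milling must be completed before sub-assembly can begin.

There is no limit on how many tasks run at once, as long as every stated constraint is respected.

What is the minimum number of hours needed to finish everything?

Heat treatment waits on its own release at hour 2, so it starts at hour 2 and finishes at 2 + 1 = hour 3.
CNC milling waits on its own release at hour 1, so it starts at hour 1 and finishes at 1 + 5 = hour 6.
Coating has to wait for CNC milling (finishes hour 6, plus 1-hour gap → hour 7); heat treatment (finishes hour 3, plus 1-hour gap → hour 4). The latest of these is hour 7, so coating runs hour 7 to 7 + 9 = hour 16.
Sub-assembly needs all of coating (finishes hour 16); CNC milling (finishes hour 6). That puts its earliest start at hour 16; it finishes at 16 + 6 = hour 22.
For final packaging: sub-assembly (finishes hour 22, plus 1-hour gap → hour 23); heat treatment (finishes hour 3, plus 1-hour gap → hour 4). Taking the maximum gives a start of hour 23, and it finishes at 23 + 9 = hour 32.
All tasks are finished once the last one completes. Finish times: CNC milling at 6, Heat treatment at 3, Coating at 16, Sub-assembly at 22, Final packaging at 32. The latest is hour 32.

32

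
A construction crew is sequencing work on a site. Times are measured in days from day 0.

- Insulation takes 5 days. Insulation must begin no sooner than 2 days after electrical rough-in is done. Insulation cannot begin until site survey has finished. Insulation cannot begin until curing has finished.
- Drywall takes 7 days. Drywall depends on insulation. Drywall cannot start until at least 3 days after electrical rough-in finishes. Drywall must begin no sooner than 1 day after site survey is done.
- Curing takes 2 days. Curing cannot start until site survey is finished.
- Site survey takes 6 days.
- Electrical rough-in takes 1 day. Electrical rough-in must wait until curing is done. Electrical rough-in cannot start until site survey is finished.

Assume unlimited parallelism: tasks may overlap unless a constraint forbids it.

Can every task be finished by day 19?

Site survey can start immediately at day 0; it finishes at day 6.
Curing cannot begin until site survey (finishes day 6). It runs from day 6 to 6 + 2 = day 8.
Electrical rough-in has to wait for curing (finishes day 8); site survey (finishes day 6). The latest of these is day 8, so electrical rough-in runs day 8 to 8 + 1 = day 9.
Insulation needs all of electrical rough-in (finishes day 9, plus 2-day gap → day 11); site survey (finishes day 6); curing (finishes day 8). That puts its earliest start at day 11; it finishes at 11 + 5 = day 16.
For drywall: insulation (finishes day 16); electrical rough-in (finishes day 9, plus 3-day gap → day 12); site survey (finishes day 6, plus 1-day gap → day 7). Taking the maximum gives a start of day 16, and it finishes at 16 + 7 = day 23.
The earliest everything can be done is day 23, which is after the deadline of 19, so it is not possible.

No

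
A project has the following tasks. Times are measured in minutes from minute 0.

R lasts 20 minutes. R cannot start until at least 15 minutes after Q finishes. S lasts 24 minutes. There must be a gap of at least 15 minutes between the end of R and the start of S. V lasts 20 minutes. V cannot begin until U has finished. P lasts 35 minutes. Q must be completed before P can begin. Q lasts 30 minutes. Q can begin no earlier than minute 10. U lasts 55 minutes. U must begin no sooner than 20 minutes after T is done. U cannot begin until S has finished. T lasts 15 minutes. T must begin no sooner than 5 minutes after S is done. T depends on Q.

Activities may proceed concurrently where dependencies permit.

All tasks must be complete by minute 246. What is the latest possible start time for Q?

P must finish by minute 246; it takes 35 minutes, so it must start by 246 − 35 = minute 211.
V has no dependents, so it just needs to finish by minute 246. Starting by 246 − 20 = minute 226 achieves that.
Since V (must start by minute 226) depends on it, U must finish by minute 226. Backing off its 55-minute duration gives a latest start of minute 171.
T has to be done before U (must start by minute 171, minus 20-minute gap → minute 151). That means finishing by minute 151, i.e. starting by 151 − 15 = minute 136.
For S: T (must start by minute 136, minus 5-minute gap → minute 131); U (must start by minute 171). The most restrictive is minute 131; with a 24-minute duration, S must start by minute 107.
R must finish before S (must start by minute 107, minus 15-minute gap → minute 92). With a 20-minute duration, R must start by 92 − 20 = minute 72.
Q must finish in time for P (must start by minute 211); R (must start by minute 72, minus 15-minute gap → minute 57); T (must start by minute 136). The tightest is minute 57, so Q must start by 57 − 30 = minute 27.

27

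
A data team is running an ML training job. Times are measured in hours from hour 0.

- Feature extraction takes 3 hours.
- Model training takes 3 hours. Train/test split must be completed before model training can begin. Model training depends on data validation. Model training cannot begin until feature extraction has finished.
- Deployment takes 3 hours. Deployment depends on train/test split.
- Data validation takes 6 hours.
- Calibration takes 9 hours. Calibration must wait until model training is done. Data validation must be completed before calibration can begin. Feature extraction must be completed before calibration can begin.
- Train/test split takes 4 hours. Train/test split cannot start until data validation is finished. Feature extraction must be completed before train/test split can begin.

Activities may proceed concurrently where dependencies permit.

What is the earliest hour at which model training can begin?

Feature extraction has no prerequisites, so it starts at hour 0 and finishes at hour 3.
Data validation can start immediately at hour 0; it finishes at hour 6.
Train/test split cannot start until data validation (finishes hour 6); feature extraction (finishes hour 3). The controlling bound is hour 6, so train/test split finishes at 6 + 4 = hour 10.
Model training waits on train/test split (finishes hour 10); data validation (finishes hour 6); feature extraction (finishes hour 3). The latest of these is hour 10, which is the earliest model training can start.

10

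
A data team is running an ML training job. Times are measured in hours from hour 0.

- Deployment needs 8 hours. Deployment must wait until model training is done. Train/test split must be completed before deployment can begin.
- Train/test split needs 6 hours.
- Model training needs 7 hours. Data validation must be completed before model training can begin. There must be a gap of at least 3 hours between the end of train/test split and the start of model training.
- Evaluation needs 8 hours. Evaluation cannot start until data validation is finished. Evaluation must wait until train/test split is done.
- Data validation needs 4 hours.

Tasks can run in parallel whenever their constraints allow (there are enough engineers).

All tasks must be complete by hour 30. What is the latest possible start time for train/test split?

6

Deployment has no dependents, so it just needs to finish by hour 30. Starting by 30 − 8 = hour 22 achieves that.
Model training has to be done before deployment (must start by hour 22). That means finishing by hour 22, i.e. starting by 22 − 7 = hour 15.
Evaluation must finish by hour 30; it takes 8 hours, so it must start by 30 − 8 = hour 22.
Train/test split must finish in time for model training (must start by hour 15, minus 3-hour gap → hour 12); evaluation (must start by hour 22); deployment (must start by hour 22). The tightest is hour 12, so train/test split must start by 12 − 6 = hour 6.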